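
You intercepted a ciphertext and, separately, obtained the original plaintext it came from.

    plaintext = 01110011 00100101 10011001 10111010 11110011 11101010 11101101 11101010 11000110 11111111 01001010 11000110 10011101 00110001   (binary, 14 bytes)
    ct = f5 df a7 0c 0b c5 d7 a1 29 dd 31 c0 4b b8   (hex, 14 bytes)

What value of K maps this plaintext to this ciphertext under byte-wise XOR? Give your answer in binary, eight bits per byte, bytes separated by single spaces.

Since ct = plaintext ⊕ K, XORing both sides with plaintext gives K = plaintext ⊕ ct.
byte 0: 01110011 ⊕ 11110101 = 10000110
byte 1: 00100101 ⊕ 11011111 = 11111010
byte 2: 10011001 ⊕ 10100111 = 00111110
byte 3: 10111010 ⊕ 00001100 = 10110110
byte 4: 11110011 ⊕ 00001011 = 11111000
byte 5: 11101010 ⊕ 11000101 = 00101111
byte 6: 11101101 ⊕ 11010111 = 00111010
byte 7: 11101010 ⊕ 10100001 = 01001011
byte 8: 11000110 ⊕ 00101001 = 11101111
byte 9: 11111111 ⊕ 11011101 = 00100010
byte 10: 01001010 ⊕ 00110001 = 01111011
byte 11: 11000110 ⊕ 11000000 = 00000110
byte 12: 10011101 ⊕ 01001011 = 11010110
byte 13: 00110001 ⊕ 10111000 = 10001001

10000110 11111010 00111110 10110110 11111000 00101111 00111010 01001011 11101111 00100010 01111011 00000110 11010110 10001001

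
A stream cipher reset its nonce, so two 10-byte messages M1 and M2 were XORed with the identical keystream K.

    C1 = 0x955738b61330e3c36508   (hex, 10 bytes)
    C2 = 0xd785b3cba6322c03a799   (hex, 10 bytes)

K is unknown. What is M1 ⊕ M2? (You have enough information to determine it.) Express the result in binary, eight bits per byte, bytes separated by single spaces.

C1 ⊕ C2 = (M1 ⊕ K) ⊕ (M2 ⊕ K) = M1 ⊕ M2 — the shared key cancels under XOR.
byte 0: 95 xor d7 = 42
byte 1: 57 xor 85 = d2
byte 2: 38 xor b3 = 8b
byte 3: b6 xor cb = 7d
byte 4: 13 xor a6 = b5
byte 5: 30 xor 32 = 02
byte 6: e3 xor 2c = cf
byte 7: c3 xor 03 = c0
byte 8: 65 xor a7 = c2
byte 9: 08 xor 99 = 91

01000010 11010010 10001011 01111101 10110101 00000010 11001111 11000000 11000010 10010001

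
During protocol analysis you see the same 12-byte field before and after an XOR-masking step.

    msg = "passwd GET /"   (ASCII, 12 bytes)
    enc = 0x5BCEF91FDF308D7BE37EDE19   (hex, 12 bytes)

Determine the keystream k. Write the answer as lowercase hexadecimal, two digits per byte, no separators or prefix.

2baf8a6ca854ad3ca62afe36

Since enc = msg ⊕ k, XORing both sides with msg gives k = msg ⊕ enc.
112 XOR  91 =  43
 97 XOR 206 = 175
115 XOR 249 = 138
115 XOR  31 = 108
119 XOR 223 = 168
100 XOR  48 =  84
 32 XOR 141 = 173
 71 XOR 123 =  60
 69 XOR 227 = 166
 84 XOR 126 =  42
 32 XOR 222 = 254
 47 XOR  25 =  54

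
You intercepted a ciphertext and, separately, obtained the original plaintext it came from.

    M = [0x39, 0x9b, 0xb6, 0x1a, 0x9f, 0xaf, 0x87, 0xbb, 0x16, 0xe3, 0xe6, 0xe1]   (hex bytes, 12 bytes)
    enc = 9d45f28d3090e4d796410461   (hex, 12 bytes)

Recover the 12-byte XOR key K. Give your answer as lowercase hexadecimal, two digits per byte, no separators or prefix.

a4de4497af3f636c80a2e280

Since enc = M ⊕ K, XORing both sides with M gives K = M ⊕ enc.
39 XOR 9d = a4
9b XOR 45 = de
b6 XOR f2 = 44
1a XOR 8d = 97
9f XOR 30 = af
af XOR 90 = 3f
87 XOR e4 = 63
bb XOR d7 = 6c
16 XOR 96 = 80
e3 XOR 41 = a2
e6 XOR 04 = e2
e1 XOR 61 = 80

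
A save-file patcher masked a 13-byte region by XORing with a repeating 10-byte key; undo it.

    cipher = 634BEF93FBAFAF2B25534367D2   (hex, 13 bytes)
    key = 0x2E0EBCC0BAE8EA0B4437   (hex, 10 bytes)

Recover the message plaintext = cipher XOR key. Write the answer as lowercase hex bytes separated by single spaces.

The 10-byte key repeats, so the effective keystream is 2e 0e bc c0 ba e8 ea 0b 44 37 2e 0e bc.
byte 0: 01100011 ^ 00101110 = 01001101
byte 1: 01001011 ^ 00001110 = 01000101
byte 2: 11101111 ^ 10111100 = 01010011
byte 3: 10010011 ^ 11000000 = 01010011
byte 4: 11111011 ^ 10111010 = 01000001
byte 5: 10101111 ^ 11101000 = 01000111
byte 6: 10101111 ^ 11101010 = 01000101
byte 7: 00101011 ^ 00001011 = 00100000
byte 8: 00100101 ^ 01000100 = 01100001
byte 9: 01010011 ^ 00110111 = 01100100
byte 10: 01000011 ^ 00101110 = 01101101
byte 11: 01100111 ^ 00001110 = 01101001
byte 12: 11010010 ^ 10111100 = 01101110

4d 45 53 53 41 47 45 20 61 64 6d 69 6e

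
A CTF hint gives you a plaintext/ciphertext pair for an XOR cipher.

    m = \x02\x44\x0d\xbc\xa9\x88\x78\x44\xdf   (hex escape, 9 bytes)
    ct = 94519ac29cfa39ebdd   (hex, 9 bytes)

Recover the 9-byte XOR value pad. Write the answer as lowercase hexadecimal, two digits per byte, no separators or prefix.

Since ct = m ⊕ pad, XORing both sides with m gives pad = m ⊕ ct.
  2 xor 148 = 150
 68 xor  81 =  21
 13 xor 154 = 151
188 xor 194 = 126
169 xor 156 =  53
136 xor 250 = 114
120 xor  57 =  65
 68 xor 235 = 175
223 xor 221 =   2

9615977e357241af02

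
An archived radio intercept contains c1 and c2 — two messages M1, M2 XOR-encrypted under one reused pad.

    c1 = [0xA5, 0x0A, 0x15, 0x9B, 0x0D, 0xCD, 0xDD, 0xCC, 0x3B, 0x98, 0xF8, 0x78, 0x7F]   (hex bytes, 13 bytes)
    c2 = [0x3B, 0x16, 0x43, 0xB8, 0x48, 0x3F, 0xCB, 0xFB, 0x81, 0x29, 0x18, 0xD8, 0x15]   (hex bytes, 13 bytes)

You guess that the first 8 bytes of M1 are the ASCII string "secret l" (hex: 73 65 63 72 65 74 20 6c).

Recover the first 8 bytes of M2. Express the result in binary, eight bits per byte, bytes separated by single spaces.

First, c1 ⊕ c2 = (M1 ⊕ K) ⊕ (M2 ⊕ K) = M1 ⊕ M2, so the key drops out. Then M2 = (M1 ⊕ M2) ⊕ M1 over the first 8 bytes.
byte 0: (a5 XOR 3b) XOR 73 = 9e XOR 73 = ed
byte 1: (0a XOR 16) XOR 65 = 1c XOR 65 = 79
byte 2: (15 XOR 43) XOR 63 = 56 XOR 63 = 35
byte 3: (9b XOR b8) XOR 72 = 23 XOR 72 = 51
byte 4: (0d XOR 48) XOR 65 = 45 XOR 65 = 20
byte 5: (cd XOR 3f) XOR 74 = f2 XOR 74 = 86
byte 6: (dd XOR cb) XOR 20 = 16 XOR 20 = 36
byte 7: (cc XOR fb) XOR 6c = 37 XOR 6c = 5b

11101101 01111001 00110101 01010001 00100000 10000110 00110110 01011011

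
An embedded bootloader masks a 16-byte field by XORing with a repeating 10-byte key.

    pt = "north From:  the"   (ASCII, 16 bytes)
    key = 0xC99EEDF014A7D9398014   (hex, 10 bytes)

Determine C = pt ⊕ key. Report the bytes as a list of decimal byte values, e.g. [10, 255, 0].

[167, 241, 159, 132, 124, 135, 159, 75, 239, 121, 243, 190, 205, 132, 124, 194]

The 10-byte key repeats, so the effective keystream is c9 9e ed f0 14 a7 d9 39 80 14 c9 9e ed f0 14 a7.
byte 0: 6e xor c9 = a7
byte 1: 6f xor 9e = f1
byte 2: 72 xor ed = 9f
byte 3: 74 xor f0 = 84
byte 4: 68 xor 14 = 7c
byte 5: 20 xor a7 = 87
byte 6: 46 xor d9 = 9f
byte 7: 72 xor 39 = 4b
byte 8: 6f xor 80 = ef
byte 9: 6d xor 14 = 79
byte 10: 3a xor c9 = f3
byte 11: 20 xor 9e = be
byte 12: 20 xor ed = cd
byte 13: 74 xor f0 = 84
byte 14: 68 xor 14 = 7c
byte 15: 65 xor a7 = c2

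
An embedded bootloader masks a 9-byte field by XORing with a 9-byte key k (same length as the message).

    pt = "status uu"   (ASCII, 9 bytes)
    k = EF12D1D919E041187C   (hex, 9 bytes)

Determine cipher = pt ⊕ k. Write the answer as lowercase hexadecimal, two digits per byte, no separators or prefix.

01110011 xor 11101111 = 10011100
01110100 xor 00010010 = 01100110
01100001 xor 11010001 = 10110000
01110100 xor 11011001 = 10101101
01110101 xor 00011001 = 01101100
01110011 xor 11100000 = 10010011
00100000 xor 01000001 = 01100001
01110101 xor 00011000 = 01101101
01110101 xor 01111100 = 00001001

9c66b0ad6c93616d09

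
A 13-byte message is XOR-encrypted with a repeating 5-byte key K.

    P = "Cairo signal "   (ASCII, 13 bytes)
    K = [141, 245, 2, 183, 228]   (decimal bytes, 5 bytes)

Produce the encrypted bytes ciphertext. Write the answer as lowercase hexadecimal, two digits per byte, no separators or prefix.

ce946bc58bad866bd08aec9922

The 5-byte key repeats, so the effective keystream is 8d f5 02 b7 e4 8d f5 02 b7 e4 8d f5 02.
byte 0:  67 ^ 141 = 206
byte 1:  97 ^ 245 = 148
byte 2: 105 ^   2 = 107
byte 3: 114 ^ 183 = 197
byte 4: 111 ^ 228 = 139
byte 5:  32 ^ 141 = 173
byte 6: 115 ^ 245 = 134
byte 7: 105 ^   2 = 107
byte 8: 103 ^ 183 = 208
byte 9: 110 ^ 228 = 138
byte 10:  97 ^ 141 = 236
byte 11: 108 ^ 245 = 153
byte 12:  32 ^   2 =  34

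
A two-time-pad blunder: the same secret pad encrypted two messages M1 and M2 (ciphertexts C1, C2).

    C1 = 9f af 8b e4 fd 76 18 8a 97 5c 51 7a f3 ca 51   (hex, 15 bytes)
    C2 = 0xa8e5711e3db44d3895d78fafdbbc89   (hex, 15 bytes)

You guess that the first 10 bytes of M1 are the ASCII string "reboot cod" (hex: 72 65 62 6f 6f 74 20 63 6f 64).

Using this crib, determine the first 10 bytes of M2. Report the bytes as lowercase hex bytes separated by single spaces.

First, C1 ⊕ C2 = (M1 ⊕ K) ⊕ (M2 ⊕ K) = M1 ⊕ M2, so the key drops out. Then M2 = (M1 ⊕ M2) ⊕ M1 over the first 10 bytes.
byte 0: (9f XOR a8) XOR 72 = 37 XOR 72 = 45
byte 1: (af XOR e5) XOR 65 = 4a XOR 65 = 2f
byte 2: (8b XOR 71) XOR 62 = fa XOR 62 = 98
byte 3: (e4 XOR 1e) XOR 6f = fa XOR 6f = 95
byte 4: (fd XOR 3d) XOR 6f = c0 XOR 6f = af
byte 5: (76 XOR b4) XOR 74 = c2 XOR 74 = b6
byte 6: (18 XOR 4d) XOR 20 = 55 XOR 20 = 75
byte 7: (8a XOR 38) XOR 63 = b2 XOR 63 = d1
byte 8: (97 XOR 95) XOR 6f = 02 XOR 6f = 6d
byte 9: (5c XOR d7) XOR 64 = 8b XOR 64 = ef

45 2f 98 95 af b6 75 d1 6d ef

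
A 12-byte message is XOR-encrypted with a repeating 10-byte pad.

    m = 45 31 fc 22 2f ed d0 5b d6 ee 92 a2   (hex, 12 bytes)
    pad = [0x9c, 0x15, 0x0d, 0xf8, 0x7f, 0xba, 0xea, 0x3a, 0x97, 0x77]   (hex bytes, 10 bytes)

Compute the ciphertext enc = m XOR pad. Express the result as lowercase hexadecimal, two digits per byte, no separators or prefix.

d924f1da50573a6141990eb7

The 10-byte key repeats, so the effective keystream is 9c 15 0d f8 7f ba ea 3a 97 77 9c 15.
byte 0:  69 xor 156 = 217
byte 1:  49 xor  21 =  36
byte 2: 252 xor  13 = 241
byte 3:  34 xor 248 = 218
byte 4:  47 xor 127 =  80
byte 5: 237 xor 186 =  87
byte 6: 208 xor 234 =  58
byte 7:  91 xor  58 =  97
byte 8: 214 xor 151 =  65
byte 9: 238 xor 119 = 153
byte 10: 146 xor 156 =  14
byte 11: 162 xor  21 = 183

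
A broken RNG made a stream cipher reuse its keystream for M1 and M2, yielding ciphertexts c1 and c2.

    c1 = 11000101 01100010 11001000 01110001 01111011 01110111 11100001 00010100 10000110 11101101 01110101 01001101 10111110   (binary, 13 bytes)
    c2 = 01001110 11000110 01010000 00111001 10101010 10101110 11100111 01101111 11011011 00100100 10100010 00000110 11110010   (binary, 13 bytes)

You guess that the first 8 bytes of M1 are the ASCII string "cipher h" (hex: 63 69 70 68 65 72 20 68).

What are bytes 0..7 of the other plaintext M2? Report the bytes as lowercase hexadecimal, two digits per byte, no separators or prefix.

e8cde820b4ab2613

First, c1 ⊕ c2 = (M1 ⊕ K) ⊕ (M2 ⊕ K) = M1 ⊕ M2, so the key drops out. Then M2 = (M1 ⊕ M2) ⊕ M1 over the first 8 bytes.
byte 0: (c5 XOR 4e) XOR 63 = 8b XOR 63 = e8
byte 1: (62 XOR c6) XOR 69 = a4 XOR 69 = cd
byte 2: (c8 XOR 50) XOR 70 = 98 XOR 70 = e8
byte 3: (71 XOR 39) XOR 68 = 48 XOR 68 = 20
byte 4: (7b XOR aa) XOR 65 = d1 XOR 65 = b4
byte 5: (77 XOR ae) XOR 72 = d9 XOR 72 = ab
byte 6: (e1 XOR e7) XOR 20 = 06 XOR 20 = 26
byte 7: (14 XOR 6f) XOR 68 = 7b XOR 68 = 13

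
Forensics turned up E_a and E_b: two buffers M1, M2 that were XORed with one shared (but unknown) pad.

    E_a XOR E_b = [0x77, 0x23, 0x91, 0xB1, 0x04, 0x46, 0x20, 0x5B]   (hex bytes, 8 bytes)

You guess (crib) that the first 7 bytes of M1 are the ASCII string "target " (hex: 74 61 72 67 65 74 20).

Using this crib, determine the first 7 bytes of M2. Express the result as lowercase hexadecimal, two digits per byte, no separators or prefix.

Since E_a ⊕ E_b = M1 ⊕ M2, XORing with the guessed M1 bytes yields the corresponding M2 bytes: M2 = (E_a ⊕ E_b) ⊕ M1.
byte 0: 77 ⊕ 74 = 03
byte 1: 23 ⊕ 61 = 42
byte 2: 91 ⊕ 72 = e3
byte 3: b1 ⊕ 67 = d6
byte 4: 04 ⊕ 65 = 61
byte 5: 46 ⊕ 74 = 32
byte 6: 20 ⊕ 20 = 00

0342e3d6613200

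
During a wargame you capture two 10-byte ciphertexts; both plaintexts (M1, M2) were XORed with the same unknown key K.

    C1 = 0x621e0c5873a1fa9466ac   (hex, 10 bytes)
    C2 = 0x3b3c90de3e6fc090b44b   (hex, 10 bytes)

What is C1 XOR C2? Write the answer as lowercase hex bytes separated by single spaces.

59 22 9c 86 4d ce 3a 04 d2 e7

C1 ⊕ C2 = (M1 ⊕ K) ⊕ (M2 ⊕ K) = M1 ⊕ M2 — the shared key cancels under XOR.
62 ⊕ 3b = 59
1e ⊕ 3c = 22
0c ⊕ 90 = 9c
58 ⊕ de = 86
73 ⊕ 3e = 4d
a1 ⊕ 6f = ce
fa ⊕ c0 = 3a
94 ⊕ 90 = 04
66 ⊕ b4 = d2
ac ⊕ 4b = e7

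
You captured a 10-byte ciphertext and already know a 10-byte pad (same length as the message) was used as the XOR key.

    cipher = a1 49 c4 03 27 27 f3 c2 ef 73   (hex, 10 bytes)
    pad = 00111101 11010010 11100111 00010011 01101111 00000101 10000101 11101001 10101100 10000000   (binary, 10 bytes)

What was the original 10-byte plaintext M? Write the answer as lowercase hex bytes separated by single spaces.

10100001 ^ 00111101 = 10011100
01001001 ^ 11010010 = 10011011
11000100 ^ 11100111 = 00100011
00000011 ^ 00010011 = 00010000
00100111 ^ 01101111 = 01001000
00100111 ^ 00000101 = 00100010
11110011 ^ 10000101 = 01110110
11000010 ^ 11101001 = 00101011
11101111 ^ 10101100 = 01000011
01110011 ^ 10000000 = 11110011

9c 9b 23 10 48 22 76 2b 43 f3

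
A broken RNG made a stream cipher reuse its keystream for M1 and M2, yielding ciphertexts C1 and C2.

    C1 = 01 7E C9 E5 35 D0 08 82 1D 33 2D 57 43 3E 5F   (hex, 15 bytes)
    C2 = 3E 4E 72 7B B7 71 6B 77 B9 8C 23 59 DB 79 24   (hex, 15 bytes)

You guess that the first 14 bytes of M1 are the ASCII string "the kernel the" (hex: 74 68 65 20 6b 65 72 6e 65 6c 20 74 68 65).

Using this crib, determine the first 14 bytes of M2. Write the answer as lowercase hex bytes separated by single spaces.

First, C1 ⊕ C2 = (M1 ⊕ K) ⊕ (M2 ⊕ K) = M1 ⊕ M2, so the key drops out. Then M2 = (M1 ⊕ M2) ⊕ M1 over the first 14 bytes.
byte 0: (01 ⊕ 3e) ⊕ 74 = 3f ⊕ 74 = 4b
byte 1: (7e ⊕ 4e) ⊕ 68 = 30 ⊕ 68 = 58
byte 2: (c9 ⊕ 72) ⊕ 65 = bb ⊕ 65 = de
byte 3: (e5 ⊕ 7b) ⊕ 20 = 9e ⊕ 20 = be
byte 4: (35 ⊕ b7) ⊕ 6b = 82 ⊕ 6b = e9
byte 5: (d0 ⊕ 71) ⊕ 65 = a1 ⊕ 65 = c4
byte 6: (08 ⊕ 6b) ⊕ 72 = 63 ⊕ 72 = 11
byte 7: (82 ⊕ 77) ⊕ 6e = f5 ⊕ 6e = 9b
byte 8: (1d ⊕ b9) ⊕ 65 = a4 ⊕ 65 = c1
byte 9: (33 ⊕ 8c) ⊕ 6c = bf ⊕ 6c = d3
byte 10: (2d ⊕ 23) ⊕ 20 = 0e ⊕ 20 = 2e
byte 11: (57 ⊕ 59) ⊕ 74 = 0e ⊕ 74 = 7a
byte 12: (43 ⊕ db) ⊕ 68 = 98 ⊕ 68 = f0
byte 13: (3e ⊕ 79) ⊕ 65 = 47 ⊕ 65 = 22

4b 58 de be e9 c4 11 9b c1 d3 2e 7a f0 22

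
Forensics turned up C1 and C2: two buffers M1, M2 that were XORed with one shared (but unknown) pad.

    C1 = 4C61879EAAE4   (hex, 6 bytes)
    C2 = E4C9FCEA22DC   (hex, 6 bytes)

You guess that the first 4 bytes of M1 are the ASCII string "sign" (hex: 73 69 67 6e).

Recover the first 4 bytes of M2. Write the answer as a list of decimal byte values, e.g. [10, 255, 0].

[219, 193, 28, 26]

First, C1 ⊕ C2 = (M1 ⊕ K) ⊕ (M2 ⊕ K) = M1 ⊕ M2, so the key drops out. Then M2 = (M1 ⊕ M2) ⊕ M1 over the first 4 bytes.
byte 0: (4c ⊕ e4) ⊕ 73 = a8 ⊕ 73 = db
byte 1: (61 ⊕ c9) ⊕ 69 = a8 ⊕ 69 = c1
byte 2: (87 ⊕ fc) ⊕ 67 = 7b ⊕ 67 = 1c
byte 3: (9e ⊕ ea) ⊕ 6e = 74 ⊕ 6e = 1a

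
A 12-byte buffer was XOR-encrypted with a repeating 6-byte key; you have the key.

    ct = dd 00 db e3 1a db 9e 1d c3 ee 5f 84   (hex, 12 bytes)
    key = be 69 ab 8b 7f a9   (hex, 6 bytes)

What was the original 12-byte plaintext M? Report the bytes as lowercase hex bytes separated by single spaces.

63 69 70 68 65 72 20 74 68 65 20 2d

The 6-byte key repeats, so the effective keystream is be 69 ab 8b 7f a9 be 69 ab 8b 7f a9.
byte 0: dd XOR be = 63
byte 1: 00 XOR 69 = 69
byte 2: db XOR ab = 70
byte 3: e3 XOR 8b = 68
byte 4: 1a XOR 7f = 65
byte 5: db XOR a9 = 72
byte 6: 9e XOR be = 20
byte 7: 1d XOR 69 = 74
byte 8: c3 XOR ab = 68
byte 9: ee XOR 8b = 65
byte 10: 5f XOR 7f = 20
byte 11: 84 XOR a9 = 2d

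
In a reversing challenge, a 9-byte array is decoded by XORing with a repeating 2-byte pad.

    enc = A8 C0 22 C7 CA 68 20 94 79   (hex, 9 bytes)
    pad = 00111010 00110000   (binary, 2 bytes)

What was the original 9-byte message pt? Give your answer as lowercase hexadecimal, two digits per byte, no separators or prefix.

The 2-byte key repeats, so the effective keystream is 3a 30 3a 30 3a 30 3a 30 3a.
byte 0: a8 ^ 3a = 92
byte 1: c0 ^ 30 = f0
byte 2: 22 ^ 3a = 18
byte 3: c7 ^ 30 = f7
byte 4: ca ^ 3a = f0
byte 5: 68 ^ 30 = 58
byte 6: 20 ^ 3a = 1a
byte 7: 94 ^ 30 = a4
byte 8: 79 ^ 3a = 43

92f018f7f0581aa443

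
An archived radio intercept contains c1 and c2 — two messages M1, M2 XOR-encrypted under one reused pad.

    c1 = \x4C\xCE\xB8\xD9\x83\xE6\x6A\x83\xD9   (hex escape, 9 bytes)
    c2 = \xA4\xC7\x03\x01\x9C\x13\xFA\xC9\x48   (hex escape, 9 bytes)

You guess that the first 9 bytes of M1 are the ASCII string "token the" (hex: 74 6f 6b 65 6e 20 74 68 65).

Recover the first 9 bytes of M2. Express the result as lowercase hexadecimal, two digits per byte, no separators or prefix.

9c66d0bd71d5e422f4

First, c1 ⊕ c2 = (M1 ⊕ K) ⊕ (M2 ⊕ K) = M1 ⊕ M2, so the key drops out. Then M2 = (M1 ⊕ M2) ⊕ M1 over the first 9 bytes.
byte 0: (4c xor a4) xor 74 = e8 xor 74 = 9c
byte 1: (ce xor c7) xor 6f = 09 xor 6f = 66
byte 2: (b8 xor 03) xor 6b = bb xor 6b = d0
byte 3: (d9 xor 01) xor 65 = d8 xor 65 = bd
byte 4: (83 xor 9c) xor 6e = 1f xor 6e = 71
byte 5: (e6 xor 13) xor 20 = f5 xor 20 = d5
byte 6: (6a xor fa) xor 74 = 90 xor 74 = e4
byte 7: (83 xor c9) xor 68 = 4a xor 68 = 22
byte 8: (d9 xor 48) xor 65 = 91 xor 65 = f4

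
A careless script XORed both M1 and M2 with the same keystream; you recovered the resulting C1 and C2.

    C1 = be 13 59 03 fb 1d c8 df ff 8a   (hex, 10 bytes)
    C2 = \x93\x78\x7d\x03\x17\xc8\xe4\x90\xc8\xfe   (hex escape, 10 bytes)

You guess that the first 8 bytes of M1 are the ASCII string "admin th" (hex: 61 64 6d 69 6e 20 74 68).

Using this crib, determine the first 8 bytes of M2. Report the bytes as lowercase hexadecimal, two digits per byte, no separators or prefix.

4c0f496982f55827

First, C1 ⊕ C2 = (M1 ⊕ K) ⊕ (M2 ⊕ K) = M1 ⊕ M2, so the key drops out. Then M2 = (M1 ⊕ M2) ⊕ M1 over the first 8 bytes.
byte 0: (be xor 93) xor 61 = 2d xor 61 = 4c
byte 1: (13 xor 78) xor 64 = 6b xor 64 = 0f
byte 2: (59 xor 7d) xor 6d = 24 xor 6d = 49
byte 3: (03 xor 03) xor 69 = 00 xor 69 = 69
byte 4: (fb xor 17) xor 6e = ec xor 6e = 82
byte 5: (1d xor c8) xor 20 = d5 xor 20 = f5
byte 6: (c8 xor e4) xor 74 = 2c xor 74 = 58
byte 7: (df xor 90) xor 68 = 4f xor 68 = 27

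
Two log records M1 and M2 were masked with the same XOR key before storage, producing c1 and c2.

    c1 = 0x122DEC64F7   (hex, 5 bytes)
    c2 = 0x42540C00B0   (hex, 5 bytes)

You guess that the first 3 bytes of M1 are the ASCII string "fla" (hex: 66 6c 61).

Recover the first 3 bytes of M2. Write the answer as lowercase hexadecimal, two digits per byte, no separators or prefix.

361581

First, c1 ⊕ c2 = (M1 ⊕ K) ⊕ (M2 ⊕ K) = M1 ⊕ M2, so the key drops out. Then M2 = (M1 ⊕ M2) ⊕ M1 over the first 3 bytes.
byte 0: (12 ⊕ 42) ⊕ 66 = 50 ⊕ 66 = 36
byte 1: (2d ⊕ 54) ⊕ 6c = 79 ⊕ 6c = 15
byte 2: (ec ⊕ 0c) ⊕ 61 = e0 ⊕ 61 = 81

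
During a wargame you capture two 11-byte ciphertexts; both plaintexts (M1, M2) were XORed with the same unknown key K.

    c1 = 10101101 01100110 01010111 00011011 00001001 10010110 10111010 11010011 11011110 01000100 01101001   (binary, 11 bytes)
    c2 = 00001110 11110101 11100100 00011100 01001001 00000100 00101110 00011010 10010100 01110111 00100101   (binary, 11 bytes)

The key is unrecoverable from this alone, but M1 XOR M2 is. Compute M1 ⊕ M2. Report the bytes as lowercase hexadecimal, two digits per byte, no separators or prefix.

a393b307409294c94a334c

c1 ⊕ c2 = (M1 ⊕ K) ⊕ (M2 ⊕ K) = M1 ⊕ M2 — the shared key cancels under XOR.
byte 0: ad ^ 0e = a3
byte 1: 66 ^ f5 = 93
byte 2: 57 ^ e4 = b3
byte 3: 1b ^ 1c = 07
byte 4: 09 ^ 49 = 40
byte 5: 96 ^ 04 = 92
byte 6: ba ^ 2e = 94
byte 7: d3 ^ 1a = c9
byte 8: de ^ 94 = 4a
byte 9: 44 ^ 77 = 33
byte 10: 69 ^ 25 = 4c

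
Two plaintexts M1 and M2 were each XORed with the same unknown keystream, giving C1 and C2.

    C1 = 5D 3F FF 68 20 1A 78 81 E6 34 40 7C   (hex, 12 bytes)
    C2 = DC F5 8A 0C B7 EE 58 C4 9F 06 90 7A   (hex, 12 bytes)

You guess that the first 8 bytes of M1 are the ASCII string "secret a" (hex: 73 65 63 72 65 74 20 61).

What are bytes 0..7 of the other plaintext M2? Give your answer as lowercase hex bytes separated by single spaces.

f2 af 16 16 f2 80 00 24

First, C1 ⊕ C2 = (M1 ⊕ K) ⊕ (M2 ⊕ K) = M1 ⊕ M2, so the key drops out. Then M2 = (M1 ⊕ M2) ⊕ M1 over the first 8 bytes.
byte 0: (5d xor dc) xor 73 = 81 xor 73 = f2
byte 1: (3f xor f5) xor 65 = ca xor 65 = af
byte 2: (ff xor 8a) xor 63 = 75 xor 63 = 16
byte 3: (68 xor 0c) xor 72 = 64 xor 72 = 16
byte 4: (20 xor b7) xor 65 = 97 xor 65 = f2
byte 5: (1a xor ee) xor 74 = f4 xor 74 = 80
byte 6: (78 xor 58) xor 20 = 20 xor 20 = 00
byte 7: (81 xor c4) xor 61 = 45 xor 61 = 24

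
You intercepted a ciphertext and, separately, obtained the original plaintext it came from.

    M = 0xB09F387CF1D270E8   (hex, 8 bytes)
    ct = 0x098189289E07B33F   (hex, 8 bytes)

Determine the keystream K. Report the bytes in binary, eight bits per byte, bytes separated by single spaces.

10111001 00011110 10110001 01010100 01101111 11010101 11000011 11010111

Since ct = M ⊕ K, XORing both sides with M gives K = M ⊕ ct.
b0 XOR 09 = b9
9f XOR 81 = 1e
38 XOR 89 = b1
7c XOR 28 = 54
f1 XOR 9e = 6f
d2 XOR 07 = d5
70 XOR b3 = c3
e8 XOR 3f = d7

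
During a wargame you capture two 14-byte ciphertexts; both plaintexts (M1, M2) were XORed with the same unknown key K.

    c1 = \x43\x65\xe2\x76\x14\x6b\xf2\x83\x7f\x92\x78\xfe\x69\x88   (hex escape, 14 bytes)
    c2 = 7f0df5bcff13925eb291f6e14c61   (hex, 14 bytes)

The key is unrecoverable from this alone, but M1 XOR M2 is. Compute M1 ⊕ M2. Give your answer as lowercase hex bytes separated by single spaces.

c1 ⊕ c2 = (M1 ⊕ K) ⊕ (M2 ⊕ K) = M1 ⊕ M2 — the shared key cancels under XOR.
 67 ^ 127 =  60
101 ^  13 = 104
226 ^ 245 =  23
118 ^ 188 = 202
 20 ^ 255 = 235
107 ^  19 = 120
242 ^ 146 =  96
131 ^  94 = 221
127 ^ 178 = 205
146 ^ 145 =   3
120 ^ 246 = 142
254 ^ 225 =  31
105 ^  76 =  37
136 ^  97 = 233

3c 68 17 ca eb 78 60 dd cd 03 8e 1f 25 e9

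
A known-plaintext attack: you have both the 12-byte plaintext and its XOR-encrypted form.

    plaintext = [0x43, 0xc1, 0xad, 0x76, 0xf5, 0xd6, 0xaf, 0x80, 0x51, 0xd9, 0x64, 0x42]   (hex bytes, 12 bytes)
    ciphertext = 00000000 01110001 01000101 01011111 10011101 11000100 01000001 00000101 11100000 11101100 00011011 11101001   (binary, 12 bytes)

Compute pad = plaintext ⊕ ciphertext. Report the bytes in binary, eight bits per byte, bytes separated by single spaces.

01000011 10110000 11101000 00101001 01101000 00010010 11101110 10000101 10110001 00110101 01111111 10101011

Since ciphertext = plaintext ⊕ pad, XORing both sides with plaintext gives pad = plaintext ⊕ ciphertext.
43 ^ 00 = 43
c1 ^ 71 = b0
ad ^ 45 = e8
76 ^ 5f = 29
f5 ^ 9d = 68
d6 ^ c4 = 12
af ^ 41 = ee
80 ^ 05 = 85
51 ^ e0 = b1
d9 ^ ec = 35
64 ^ 1b = 7f
42 ^ e9 = ab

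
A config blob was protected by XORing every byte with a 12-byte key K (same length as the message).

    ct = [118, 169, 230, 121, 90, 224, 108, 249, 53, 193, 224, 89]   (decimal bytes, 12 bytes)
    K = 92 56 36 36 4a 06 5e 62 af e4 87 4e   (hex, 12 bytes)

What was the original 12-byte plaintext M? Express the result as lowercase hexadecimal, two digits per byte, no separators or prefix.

e4ffd04f10e6329b9a256717

76 ⊕ 92 = e4
a9 ⊕ 56 = ff
e6 ⊕ 36 = d0
79 ⊕ 36 = 4f
5a ⊕ 4a = 10
e0 ⊕ 06 = e6
6c ⊕ 5e = 32
f9 ⊕ 62 = 9b
35 ⊕ af = 9a
c1 ⊕ e4 = 25
e0 ⊕ 87 = 67
59 ⊕ 4e = 17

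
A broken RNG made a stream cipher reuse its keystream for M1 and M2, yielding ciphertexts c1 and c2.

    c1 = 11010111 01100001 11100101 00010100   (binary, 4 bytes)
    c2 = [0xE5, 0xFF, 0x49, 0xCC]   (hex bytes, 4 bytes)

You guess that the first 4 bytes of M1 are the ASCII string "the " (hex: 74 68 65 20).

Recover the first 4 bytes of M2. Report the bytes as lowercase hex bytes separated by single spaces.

46 f6 c9 f8

First, c1 ⊕ c2 = (M1 ⊕ K) ⊕ (M2 ⊕ K) = M1 ⊕ M2, so the key drops out. Then M2 = (M1 ⊕ M2) ⊕ M1 over the first 4 bytes.
byte 0: (d7 XOR e5) XOR 74 = 32 XOR 74 = 46
byte 1: (61 XOR ff) XOR 68 = 9e XOR 68 = f6
byte 2: (e5 XOR 49) XOR 65 = ac XOR 65 = c9
byte 3: (14 XOR cc) XOR 20 = d8 XOR 20 = f8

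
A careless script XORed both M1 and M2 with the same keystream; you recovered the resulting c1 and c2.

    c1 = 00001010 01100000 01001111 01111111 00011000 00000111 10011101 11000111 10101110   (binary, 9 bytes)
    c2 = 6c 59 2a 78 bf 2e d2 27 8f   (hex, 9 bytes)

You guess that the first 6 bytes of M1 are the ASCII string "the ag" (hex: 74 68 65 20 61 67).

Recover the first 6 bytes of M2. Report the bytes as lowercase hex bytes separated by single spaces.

First, c1 ⊕ c2 = (M1 ⊕ K) ⊕ (M2 ⊕ K) = M1 ⊕ M2, so the key drops out. Then M2 = (M1 ⊕ M2) ⊕ M1 over the first 6 bytes.
byte 0: (0a XOR 6c) XOR 74 = 66 XOR 74 = 12
byte 1: (60 XOR 59) XOR 68 = 39 XOR 68 = 51
byte 2: (4f XOR 2a) XOR 65 = 65 XOR 65 = 00
byte 3: (7f XOR 78) XOR 20 = 07 XOR 20 = 27
byte 4: (18 XOR bf) XOR 61 = a7 XOR 61 = c6
byte 5: (07 XOR 2e) XOR 67 = 29 XOR 67 = 4e

12 51 00 27 c6 4e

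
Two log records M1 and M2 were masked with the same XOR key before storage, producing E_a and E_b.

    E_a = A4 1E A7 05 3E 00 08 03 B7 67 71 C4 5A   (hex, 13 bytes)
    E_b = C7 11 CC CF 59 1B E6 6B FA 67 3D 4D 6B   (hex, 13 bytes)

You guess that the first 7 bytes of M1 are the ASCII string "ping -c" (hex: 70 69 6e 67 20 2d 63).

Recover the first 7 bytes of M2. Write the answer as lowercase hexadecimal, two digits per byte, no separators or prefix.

First, E_a ⊕ E_b = (M1 ⊕ K) ⊕ (M2 ⊕ K) = M1 ⊕ M2, so the key drops out. Then M2 = (M1 ⊕ M2) ⊕ M1 over the first 7 bytes.
byte 0: (a4 XOR c7) XOR 70 = 63 XOR 70 = 13
byte 1: (1e XOR 11) XOR 69 = 0f XOR 69 = 66
byte 2: (a7 XOR cc) XOR 6e = 6b XOR 6e = 05
byte 3: (05 XOR cf) XOR 67 = ca XOR 67 = ad
byte 4: (3e XOR 59) XOR 20 = 67 XOR 20 = 47
byte 5: (00 XOR 1b) XOR 2d = 1b XOR 2d = 36
byte 6: (08 XOR e6) XOR 63 = ee XOR 63 = 8d

136605ad47368d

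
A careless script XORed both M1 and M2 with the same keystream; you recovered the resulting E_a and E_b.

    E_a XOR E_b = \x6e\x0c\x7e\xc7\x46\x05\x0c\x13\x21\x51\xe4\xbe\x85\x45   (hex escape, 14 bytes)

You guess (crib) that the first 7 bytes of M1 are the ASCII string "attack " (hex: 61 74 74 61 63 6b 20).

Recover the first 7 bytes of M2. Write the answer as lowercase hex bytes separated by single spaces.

0f 78 0a a6 25 6e 2c

Since E_a ⊕ E_b = M1 ⊕ M2, XORing with the guessed M1 bytes yields the corresponding M2 bytes: M2 = (E_a ⊕ E_b) ⊕ M1.
01101110 ⊕ 01100001 = 00001111
00001100 ⊕ 01110100 = 01111000
01111110 ⊕ 01110100 = 00001010
11000111 ⊕ 01100001 = 10100110
01000110 ⊕ 01100011 = 00100101
00000101 ⊕ 01101011 = 01101110
00001100 ⊕ 00100000 = 00101100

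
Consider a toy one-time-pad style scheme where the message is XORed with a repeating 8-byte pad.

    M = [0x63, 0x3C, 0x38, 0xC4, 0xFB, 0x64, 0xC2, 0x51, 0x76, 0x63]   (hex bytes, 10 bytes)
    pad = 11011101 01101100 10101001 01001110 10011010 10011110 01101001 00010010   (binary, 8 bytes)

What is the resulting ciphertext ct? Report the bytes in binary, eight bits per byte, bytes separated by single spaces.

The 8-byte key repeats, so the effective keystream is dd 6c a9 4e 9a 9e 69 12 dd 6c.
byte 0: 63 ⊕ dd = be
byte 1: 3c ⊕ 6c = 50
byte 2: 38 ⊕ a9 = 91
byte 3: c4 ⊕ 4e = 8a
byte 4: fb ⊕ 9a = 61
byte 5: 64 ⊕ 9e = fa
byte 6: c2 ⊕ 69 = ab
byte 7: 51 ⊕ 12 = 43
byte 8: 76 ⊕ dd = ab
byte 9: 63 ⊕ 6c = 0f

10111110 01010000 10010001 10001010 01100001 11111010 10101011 01000011 10101011 00001111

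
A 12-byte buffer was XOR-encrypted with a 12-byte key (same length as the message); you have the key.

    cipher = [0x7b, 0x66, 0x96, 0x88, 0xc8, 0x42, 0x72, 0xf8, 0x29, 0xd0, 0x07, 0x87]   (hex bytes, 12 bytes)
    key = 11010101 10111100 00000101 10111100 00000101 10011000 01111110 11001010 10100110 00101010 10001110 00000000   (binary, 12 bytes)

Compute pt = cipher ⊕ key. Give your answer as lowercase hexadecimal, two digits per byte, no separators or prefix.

byte 0: 123 xor 213 = 174
byte 1: 102 xor 188 = 218
byte 2: 150 xor   5 = 147
byte 3: 136 xor 188 =  52
byte 4: 200 xor   5 = 205
byte 5:  66 xor 152 = 218
byte 6: 114 xor 126 =  12
byte 7: 248 xor 202 =  50
byte 8:  41 xor 166 = 143
byte 9: 208 xor  42 = 250
byte 10:   7 xor 142 = 137
byte 11: 135 xor   0 = 135

aeda9334cdda0c328ffa8987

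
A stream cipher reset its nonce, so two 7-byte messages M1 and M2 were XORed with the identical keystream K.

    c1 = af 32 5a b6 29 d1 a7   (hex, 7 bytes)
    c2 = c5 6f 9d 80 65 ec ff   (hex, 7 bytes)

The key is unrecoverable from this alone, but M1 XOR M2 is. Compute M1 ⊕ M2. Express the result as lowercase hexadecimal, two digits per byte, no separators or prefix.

6a5dc7364c3d58

c1 ⊕ c2 = (M1 ⊕ K) ⊕ (M2 ⊕ K) = M1 ⊕ M2 — the shared key cancels under XOR.
byte 0: 10101111 XOR 11000101 = 01101010
byte 1: 00110010 XOR 01101111 = 01011101
byte 2: 01011010 XOR 10011101 = 11000111
byte 3: 10110110 XOR 10000000 = 00110110
byte 4: 00101001 XOR 01100101 = 01001100
byte 5: 11010001 XOR 11101100 = 00111101
byte 6: 10100111 XOR 11111111 = 01011000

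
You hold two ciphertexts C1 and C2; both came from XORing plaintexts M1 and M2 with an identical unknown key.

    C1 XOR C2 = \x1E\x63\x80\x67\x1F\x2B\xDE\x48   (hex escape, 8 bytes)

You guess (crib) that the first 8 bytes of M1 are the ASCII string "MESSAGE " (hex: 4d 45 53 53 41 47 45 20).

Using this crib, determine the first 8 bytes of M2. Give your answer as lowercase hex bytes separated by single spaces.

53 26 d3 34 5e 6c 9b 68

Since C1 ⊕ C2 = M1 ⊕ M2, XORing with the guessed M1 bytes yields the corresponding M2 bytes: M2 = (C1 ⊕ C2) ⊕ M1.
byte 0: 00011110 ⊕ 01001101 = 01010011
byte 1: 01100011 ⊕ 01000101 = 00100110
byte 2: 10000000 ⊕ 01010011 = 11010011
byte 3: 01100111 ⊕ 01010011 = 00110100
byte 4: 00011111 ⊕ 01000001 = 01011110
byte 5: 00101011 ⊕ 01000111 = 01101100
byte 6: 11011110 ⊕ 01000101 = 10011011
byte 7: 01001000 ⊕ 00100000 = 01101000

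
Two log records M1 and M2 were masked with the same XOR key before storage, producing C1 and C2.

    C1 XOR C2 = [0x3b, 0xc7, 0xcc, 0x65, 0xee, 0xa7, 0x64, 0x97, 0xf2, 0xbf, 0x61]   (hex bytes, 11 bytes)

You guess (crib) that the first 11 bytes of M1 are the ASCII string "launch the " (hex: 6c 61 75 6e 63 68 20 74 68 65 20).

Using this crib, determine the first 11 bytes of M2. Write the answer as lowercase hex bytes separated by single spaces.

57 a6 b9 0b 8d cf 44 e3 9a da 41

Since C1 ⊕ C2 = M1 ⊕ M2, XORing with the guessed M1 bytes yields the corresponding M2 bytes: M2 = (C1 ⊕ C2) ⊕ M1.
3b ⊕ 6c = 57
c7 ⊕ 61 = a6
cc ⊕ 75 = b9
65 ⊕ 6e = 0b
ee ⊕ 63 = 8d
a7 ⊕ 68 = cf
64 ⊕ 20 = 44
97 ⊕ 74 = e3
f2 ⊕ 68 = 9a
bf ⊕ 65 = da
61 ⊕ 20 = 41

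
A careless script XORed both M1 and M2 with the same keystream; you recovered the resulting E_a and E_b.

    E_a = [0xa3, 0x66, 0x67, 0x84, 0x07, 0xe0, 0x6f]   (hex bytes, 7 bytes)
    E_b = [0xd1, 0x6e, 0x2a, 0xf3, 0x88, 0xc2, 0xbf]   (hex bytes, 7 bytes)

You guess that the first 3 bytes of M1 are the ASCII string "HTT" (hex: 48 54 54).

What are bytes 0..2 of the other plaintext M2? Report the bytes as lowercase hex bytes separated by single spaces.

First, E_a ⊕ E_b = (M1 ⊕ K) ⊕ (M2 ⊕ K) = M1 ⊕ M2, so the key drops out. Then M2 = (M1 ⊕ M2) ⊕ M1 over the first 3 bytes.
byte 0: (a3 ^ d1) ^ 48 = 72 ^ 48 = 3a
byte 1: (66 ^ 6e) ^ 54 = 08 ^ 54 = 5c
byte 2: (67 ^ 2a) ^ 54 = 4d ^ 54 = 19

3a 5c 19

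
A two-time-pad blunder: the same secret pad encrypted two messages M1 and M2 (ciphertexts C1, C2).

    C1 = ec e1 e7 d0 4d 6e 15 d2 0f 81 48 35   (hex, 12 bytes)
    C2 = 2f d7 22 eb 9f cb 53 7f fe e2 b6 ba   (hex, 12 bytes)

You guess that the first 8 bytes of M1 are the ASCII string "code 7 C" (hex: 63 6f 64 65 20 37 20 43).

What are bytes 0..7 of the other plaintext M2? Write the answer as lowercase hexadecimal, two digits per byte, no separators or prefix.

First, C1 ⊕ C2 = (M1 ⊕ K) ⊕ (M2 ⊕ K) = M1 ⊕ M2, so the key drops out. Then M2 = (M1 ⊕ M2) ⊕ M1 over the first 8 bytes.
byte 0: (ec ^ 2f) ^ 63 = c3 ^ 63 = a0
byte 1: (e1 ^ d7) ^ 6f = 36 ^ 6f = 59
byte 2: (e7 ^ 22) ^ 64 = c5 ^ 64 = a1
byte 3: (d0 ^ eb) ^ 65 = 3b ^ 65 = 5e
byte 4: (4d ^ 9f) ^ 20 = d2 ^ 20 = f2
byte 5: (6e ^ cb) ^ 37 = a5 ^ 37 = 92
byte 6: (15 ^ 53) ^ 20 = 46 ^ 20 = 66
byte 7: (d2 ^ 7f) ^ 43 = ad ^ 43 = ee

a059a15ef29266ee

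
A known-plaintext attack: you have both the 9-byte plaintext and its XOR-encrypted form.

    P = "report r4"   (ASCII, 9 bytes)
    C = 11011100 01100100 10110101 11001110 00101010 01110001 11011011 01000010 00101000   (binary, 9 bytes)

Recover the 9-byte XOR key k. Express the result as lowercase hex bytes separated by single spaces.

Since C = P ⊕ k, XORing both sides with P gives k = P ⊕ C.
72 ^ dc = ae
65 ^ 64 = 01
70 ^ b5 = c5
6f ^ ce = a1
72 ^ 2a = 58
74 ^ 71 = 05
20 ^ db = fb
72 ^ 42 = 30
34 ^ 28 = 1c

ae 01 c5 a1 58 05 fb 30 1c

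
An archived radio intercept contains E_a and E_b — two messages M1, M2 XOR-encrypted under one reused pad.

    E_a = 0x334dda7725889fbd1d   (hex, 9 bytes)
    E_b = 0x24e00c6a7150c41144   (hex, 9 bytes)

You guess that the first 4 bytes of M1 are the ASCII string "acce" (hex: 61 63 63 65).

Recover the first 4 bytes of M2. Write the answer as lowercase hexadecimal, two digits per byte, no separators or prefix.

First, E_a ⊕ E_b = (M1 ⊕ K) ⊕ (M2 ⊕ K) = M1 ⊕ M2, so the key drops out. Then M2 = (M1 ⊕ M2) ⊕ M1 over the first 4 bytes.
byte 0: (33 ⊕ 24) ⊕ 61 = 17 ⊕ 61 = 76
byte 1: (4d ⊕ e0) ⊕ 63 = ad ⊕ 63 = ce
byte 2: (da ⊕ 0c) ⊕ 63 = d6 ⊕ 63 = b5
byte 3: (77 ⊕ 6a) ⊕ 65 = 1d ⊕ 65 = 78

76ceb578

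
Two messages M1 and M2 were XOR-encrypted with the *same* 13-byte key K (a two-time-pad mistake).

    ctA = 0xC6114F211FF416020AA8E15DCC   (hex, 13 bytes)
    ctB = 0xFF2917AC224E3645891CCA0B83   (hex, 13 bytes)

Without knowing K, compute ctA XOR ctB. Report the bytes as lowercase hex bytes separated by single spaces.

ctA ⊕ ctB = (M1 ⊕ K) ⊕ (M2 ⊕ K) = M1 ⊕ M2 — the shared key cancels under XOR.
byte 0: 11000110 xor 11111111 = 00111001
byte 1: 00010001 xor 00101001 = 00111000
byte 2: 01001111 xor 00010111 = 01011000
byte 3: 00100001 xor 10101100 = 10001101
byte 4: 00011111 xor 00100010 = 00111101
byte 5: 11110100 xor 01001110 = 10111010
byte 6: 00010110 xor 00110110 = 00100000
byte 7: 00000010 xor 01000101 = 01000111
byte 8: 00001010 xor 10001001 = 10000011
byte 9: 10101000 xor 00011100 = 10110100
byte 10: 11100001 xor 11001010 = 00101011
byte 11: 01011101 xor 00001011 = 01010110
byte 12: 11001100 xor 10000011 = 01001111

39 38 58 8d 3d ba 20 47 83 b4 2b 56 4f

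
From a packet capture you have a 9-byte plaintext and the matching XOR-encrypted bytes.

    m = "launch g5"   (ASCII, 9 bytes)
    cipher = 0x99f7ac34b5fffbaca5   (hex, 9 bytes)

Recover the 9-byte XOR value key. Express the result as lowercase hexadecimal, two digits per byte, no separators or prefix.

f596d95ad697dbcb90

Since cipher = m ⊕ key, XORing both sides with m gives key = m ⊕ cipher.
6c xor 99 = f5
61 xor f7 = 96
75 xor ac = d9
6e xor 34 = 5a
63 xor b5 = d6
68 xor ff = 97
20 xor fb = db
67 xor ac = cb
35 xor a5 = 90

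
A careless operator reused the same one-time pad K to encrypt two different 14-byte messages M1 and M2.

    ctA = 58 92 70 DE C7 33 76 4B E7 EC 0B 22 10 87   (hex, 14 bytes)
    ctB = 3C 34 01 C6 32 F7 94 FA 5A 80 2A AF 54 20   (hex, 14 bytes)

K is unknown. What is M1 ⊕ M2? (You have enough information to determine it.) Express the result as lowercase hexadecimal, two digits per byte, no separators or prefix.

64a67118f5c4e2b1bd6c218d44a7

ctA ⊕ ctB = (M1 ⊕ K) ⊕ (M2 ⊕ K) = M1 ⊕ M2 — the shared key cancels under XOR.
byte 0:  88 XOR  60 = 100
byte 1: 146 XOR  52 = 166
byte 2: 112 XOR   1 = 113
byte 3: 222 XOR 198 =  24
byte 4: 199 XOR  50 = 245
byte 5:  51 XOR 247 = 196
byte 6: 118 XOR 148 = 226
byte 7:  75 XOR 250 = 177
byte 8: 231 XOR  90 = 189
byte 9: 236 XOR 128 = 108
byte 10:  11 XOR  42 =  33
byte 11:  34 XOR 175 = 141
byte 12:  16 XOR  84 =  68
byte 13: 135 XOR  32 = 167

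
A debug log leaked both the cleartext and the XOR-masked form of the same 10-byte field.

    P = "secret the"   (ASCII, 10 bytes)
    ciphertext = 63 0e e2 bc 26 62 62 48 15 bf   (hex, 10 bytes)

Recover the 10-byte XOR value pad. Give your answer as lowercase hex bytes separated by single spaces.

10 6b 81 ce 43 16 42 3c 7d da

Since ciphertext = P ⊕ pad, XORing both sides with P gives pad = P ⊕ ciphertext.
73 ⊕ 63 = 10
65 ⊕ 0e = 6b
63 ⊕ e2 = 81
72 ⊕ bc = ce
65 ⊕ 26 = 43
74 ⊕ 62 = 16
20 ⊕ 62 = 42
74 ⊕ 48 = 3c
68 ⊕ 15 = 7d
65 ⊕ bf = da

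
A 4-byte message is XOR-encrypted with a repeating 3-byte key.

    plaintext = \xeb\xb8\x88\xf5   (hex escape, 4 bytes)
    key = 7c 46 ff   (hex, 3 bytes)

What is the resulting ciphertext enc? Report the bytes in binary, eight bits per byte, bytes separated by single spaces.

The 3-byte key repeats, so the effective keystream is 7c 46 ff 7c.
byte 0: eb XOR 7c = 97
byte 1: b8 XOR 46 = fe
byte 2: 88 XOR ff = 77
byte 3: f5 XOR 7c = 89

10010111 11111110 01110111 10001001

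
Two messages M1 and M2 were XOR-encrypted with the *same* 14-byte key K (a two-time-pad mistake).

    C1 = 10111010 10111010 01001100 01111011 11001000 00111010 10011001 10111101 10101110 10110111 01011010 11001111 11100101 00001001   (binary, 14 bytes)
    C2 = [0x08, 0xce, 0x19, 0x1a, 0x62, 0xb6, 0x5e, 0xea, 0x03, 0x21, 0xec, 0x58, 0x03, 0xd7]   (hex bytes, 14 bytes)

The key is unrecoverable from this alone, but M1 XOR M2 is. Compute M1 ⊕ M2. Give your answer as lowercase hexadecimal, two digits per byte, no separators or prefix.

C1 ⊕ C2 = (M1 ⊕ K) ⊕ (M2 ⊕ K) = M1 ⊕ M2 — the shared key cancels under XOR.
byte 0: ba XOR 08 = b2
byte 1: ba XOR ce = 74
byte 2: 4c XOR 19 = 55
byte 3: 7b XOR 1a = 61
byte 4: c8 XOR 62 = aa
byte 5: 3a XOR b6 = 8c
byte 6: 99 XOR 5e = c7
byte 7: bd XOR ea = 57
byte 8: ae XOR 03 = ad
byte 9: b7 XOR 21 = 96
byte 10: 5a XOR ec = b6
byte 11: cf XOR 58 = 97
byte 12: e5 XOR 03 = e6
byte 13: 09 XOR d7 = de

b2745561aa8cc757ad96b697e6de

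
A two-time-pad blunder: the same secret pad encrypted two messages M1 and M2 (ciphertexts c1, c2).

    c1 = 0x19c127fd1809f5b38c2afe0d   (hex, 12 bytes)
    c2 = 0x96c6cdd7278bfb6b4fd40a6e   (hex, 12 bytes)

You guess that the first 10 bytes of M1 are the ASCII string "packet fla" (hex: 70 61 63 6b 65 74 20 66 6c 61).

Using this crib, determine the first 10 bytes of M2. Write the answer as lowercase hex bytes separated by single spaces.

First, c1 ⊕ c2 = (M1 ⊕ K) ⊕ (M2 ⊕ K) = M1 ⊕ M2, so the key drops out. Then M2 = (M1 ⊕ M2) ⊕ M1 over the first 10 bytes.
byte 0: (19 ⊕ 96) ⊕ 70 = 8f ⊕ 70 = ff
byte 1: (c1 ⊕ c6) ⊕ 61 = 07 ⊕ 61 = 66
byte 2: (27 ⊕ cd) ⊕ 63 = ea ⊕ 63 = 89
byte 3: (fd ⊕ d7) ⊕ 6b = 2a ⊕ 6b = 41
byte 4: (18 ⊕ 27) ⊕ 65 = 3f ⊕ 65 = 5a
byte 5: (09 ⊕ 8b) ⊕ 74 = 82 ⊕ 74 = f6
byte 6: (f5 ⊕ fb) ⊕ 20 = 0e ⊕ 20 = 2e
byte 7: (b3 ⊕ 6b) ⊕ 66 = d8 ⊕ 66 = be
byte 8: (8c ⊕ 4f) ⊕ 6c = c3 ⊕ 6c = af
byte 9: (2a ⊕ d4) ⊕ 61 = fe ⊕ 61 = 9f

ff 66 89 41 5a f6 2e be af 9f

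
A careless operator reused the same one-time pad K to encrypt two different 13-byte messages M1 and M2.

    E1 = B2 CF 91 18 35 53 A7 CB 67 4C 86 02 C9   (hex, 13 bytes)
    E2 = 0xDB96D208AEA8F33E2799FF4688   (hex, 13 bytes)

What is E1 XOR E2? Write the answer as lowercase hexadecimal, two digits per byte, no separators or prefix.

695943109bfb54f540d5794441

E1 ⊕ E2 = (M1 ⊕ K) ⊕ (M2 ⊕ K) = M1 ⊕ M2 — the shared key cancels under XOR.
b2 xor db = 69
cf xor 96 = 59
91 xor d2 = 43
18 xor 08 = 10
35 xor ae = 9b
53 xor a8 = fb
a7 xor f3 = 54
cb xor 3e = f5
67 xor 27 = 40
4c xor 99 = d5
86 xor ff = 79
02 xor 46 = 44
c9 xor 88 = 41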